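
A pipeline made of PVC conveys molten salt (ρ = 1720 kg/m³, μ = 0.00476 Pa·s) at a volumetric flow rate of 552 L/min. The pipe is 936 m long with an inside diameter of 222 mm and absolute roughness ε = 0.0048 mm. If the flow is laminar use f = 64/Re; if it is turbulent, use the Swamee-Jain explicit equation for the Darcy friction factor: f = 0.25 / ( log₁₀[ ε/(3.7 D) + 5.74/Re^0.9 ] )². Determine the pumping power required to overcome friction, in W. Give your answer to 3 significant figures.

P ≈ 49.3 W

Q = 552 L/min = 552/60000 = 0.0092 m³/s.
Cross-sectional area A = πD²/4 = π(0.222)²/4 = 0.03871 m²; mean velocity V = Q/A = 0.0092/0.03871 = 0.2377 m/s.
Reynolds number Re = ρVD/μ = 1720 · 0.2377 · 0.222 / 0.00476 = 1.907e+04.
Re > 4000 → turbulent. Relative roughness ε/D = 4.8e-06/0.222 = 2.16e-05. Swamee-Jain: f = 0.25/(log₁₀[2.16e-05/3.7 + 5.74/1.907e+04^0.9])² = 0.25/(log₁₀[5.84e-06 + 0.000807])² = 0.25/(-3.09)² = 0.02618.
Darcy-Weisbach: ΔP = f(L/D)(ρV²/2) = 0.02618·(936/0.222)·(1720·0.2377²/2) = 0.02618·4216·48.58 = 5363 Pa.
Pumping power P = QΔP = 0.0092·5363 = 49.34 W = 49.3 W.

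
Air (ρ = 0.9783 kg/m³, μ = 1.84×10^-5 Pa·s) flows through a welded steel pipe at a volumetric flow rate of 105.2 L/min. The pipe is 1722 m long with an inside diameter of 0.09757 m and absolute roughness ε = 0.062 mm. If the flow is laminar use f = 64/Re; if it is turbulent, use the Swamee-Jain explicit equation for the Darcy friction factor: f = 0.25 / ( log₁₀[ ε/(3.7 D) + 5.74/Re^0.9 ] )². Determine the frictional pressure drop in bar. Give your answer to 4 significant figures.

ΔP ≈ 2.498×10^-4 bar

Q = 105.2 L/min = 105.2/60000 = 0.001753 m³/s.
Cross-sectional area A = πD²/4 = π(0.09757)²/4 = 0.007477 m²; mean velocity V = Q/A = 0.001753/0.007477 = 0.2345 m/s.
Reynolds number Re = ρVD/μ = 0.9783 · 0.2345 · 0.09757 / 1.84e-05 = 1217.
Re < 2300 → laminar flow, so f = 64/Re = 64/1217 = 0.05261 (the turbulent correlation is not needed).
Darcy-Weisbach: ΔP = f(L/D)(ρV²/2) = 0.05261·(1722/0.09757)·(0.9783·0.2345²/2) = 0.05261·1.765e+04·0.0269 = 24.98 Pa.
ΔP = 24.98 Pa = 2.498×10^-4 bar.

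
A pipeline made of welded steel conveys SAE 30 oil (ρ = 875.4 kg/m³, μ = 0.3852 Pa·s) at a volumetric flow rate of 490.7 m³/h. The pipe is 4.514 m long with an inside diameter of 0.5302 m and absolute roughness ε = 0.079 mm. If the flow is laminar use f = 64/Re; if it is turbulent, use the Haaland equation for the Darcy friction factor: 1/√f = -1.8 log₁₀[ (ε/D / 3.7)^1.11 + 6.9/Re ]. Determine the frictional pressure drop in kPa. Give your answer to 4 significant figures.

ΔP ≈ 0.1222 kPa

Q = 490.7 m³/h = 490.7/3600 = 0.1363 m³/s.
Cross-sectional area A = πD²/4 = π(0.5302)²/4 = 0.2208 m²; mean velocity V = Q/A = 0.1363/0.2208 = 0.6174 m/s.
Reynolds number Re = ρVD/μ = 875.4 · 0.6174 · 0.5302 / 0.385 = 743.9.
Re < 2300 → laminar flow, so f = 64/Re = 64/743.9 = 0.08604 (the turbulent correlation is not needed).
Darcy-Weisbach: ΔP = f(L/D)(ρV²/2) = 0.08604·(4.514/0.5302)·(875.4·0.6174²/2) = 0.08604·8.514·166.8 = 122.2 Pa.
ΔP = 122.2 Pa = 0.1222 kPa.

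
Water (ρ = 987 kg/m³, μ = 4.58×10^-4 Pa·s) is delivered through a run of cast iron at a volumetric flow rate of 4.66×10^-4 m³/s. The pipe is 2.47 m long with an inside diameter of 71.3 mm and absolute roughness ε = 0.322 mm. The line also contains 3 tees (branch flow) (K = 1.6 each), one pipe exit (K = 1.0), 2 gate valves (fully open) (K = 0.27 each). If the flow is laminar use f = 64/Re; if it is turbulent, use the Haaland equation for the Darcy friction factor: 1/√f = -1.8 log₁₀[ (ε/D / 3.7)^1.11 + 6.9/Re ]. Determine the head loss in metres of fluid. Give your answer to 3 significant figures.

h_f ≈ 0.00522 m

Cross-sectional area A = πD²/4 = π(0.0713)²/4 = 0.003993 m²; mean velocity V = Q/A = 0.000466/0.003993 = 0.1167 m/s.
Reynolds number Re = ρVD/μ = 987 · 0.1167 · 0.0713 / 0.000458 = 1.793e+04.
Re > 4000 → turbulent. Relative roughness ε/D = 0.000322/0.0713 = 0.00452. Haaland: 1/√f = -1.8 log₁₀[(0.00452/3.7)^1.11 + 6.9/1.793e+04] = -1.8 log₁₀[0.000584 + 0.000385] = 5.425, so f = 0.03398.
Total minor-loss coefficient ΣK = 3·1.6 + 1·1 + 2·0.27 = 6.34.
ΔP = [f·L/D + ΣK]·(ρV²/2) = [0.03398·2.47/0.0713 + 6.34]·(987·0.1167²/2) = [1.177 + 6.34]·6.722 = 50.53 Pa.
Head loss h_f = ΔP/(ρg) = 50.53/(987·9.81) = 0.00522 m.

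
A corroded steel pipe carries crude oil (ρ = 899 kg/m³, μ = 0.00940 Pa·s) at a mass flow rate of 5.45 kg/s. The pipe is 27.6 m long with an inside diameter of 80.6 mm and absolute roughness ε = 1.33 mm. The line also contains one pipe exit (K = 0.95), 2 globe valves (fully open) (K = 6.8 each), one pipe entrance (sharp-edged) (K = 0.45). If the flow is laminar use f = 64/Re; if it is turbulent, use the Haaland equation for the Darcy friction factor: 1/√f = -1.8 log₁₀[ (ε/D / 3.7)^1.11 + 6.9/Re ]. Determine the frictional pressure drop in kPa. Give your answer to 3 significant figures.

A = πD²/4 = π(0.0806)²/4 = 0.005102 m²; mean velocity V = ṁ/(ρA) = 5.45/(899 · 0.005102) = 1.188 m/s.
Reynolds number Re = ρVD/μ = 899 · 1.188 · 0.0806 / 0.0094 = 9159.
Re > 4000 → turbulent. Relative roughness ε/D = 0.00133/0.0806 = 0.0165. Haaland: 1/√f = -1.8 log₁₀[(0.0165/3.7)^1.11 + 6.9/9159] = -1.8 log₁₀[0.00246 + 0.000753] = 4.488, so f = 0.04965.
Total minor-loss coefficient ΣK = 1·0.95 + 2·6.8 + 1·0.45 = 15.
ΔP = [f·L/D + ΣK]·(ρV²/2) = [0.04965·27.6/0.0806 + 15]·(899·1.188²/2) = [17 + 15]·634.6 = 2.031e+04 Pa.
ΔP = 2.031e+04 Pa = 20.3 kPa.

ΔP ≈ 20.3 kPa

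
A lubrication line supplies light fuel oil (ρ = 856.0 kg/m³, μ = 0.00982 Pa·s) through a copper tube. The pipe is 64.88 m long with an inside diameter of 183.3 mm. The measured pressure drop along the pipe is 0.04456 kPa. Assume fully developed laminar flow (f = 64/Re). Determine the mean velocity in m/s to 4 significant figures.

V ≈ 0.07343 m/s

For laminar flow, f = 64/Re with Re = ρVD/μ, so Darcy-Weisbach reduces to ΔP = 32μLV/D². Solving for V: V = ΔP·D²/(32μL) = 44.56·(0.1833)²/(32·0.00982·64.88) = 0.07343 m/s.
Check: Re = ρVD/μ = 856·0.07343·0.1833/0.00982 = 1173 < 2300, so the laminar assumption holds.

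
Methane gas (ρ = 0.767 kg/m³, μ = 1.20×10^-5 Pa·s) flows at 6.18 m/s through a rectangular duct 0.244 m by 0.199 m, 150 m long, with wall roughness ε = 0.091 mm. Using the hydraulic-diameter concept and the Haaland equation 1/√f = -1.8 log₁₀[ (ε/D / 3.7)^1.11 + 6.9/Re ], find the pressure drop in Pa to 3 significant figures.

Hydraulic diameter D_h = 4A/P = 4·(0.244·0.199)/(2·(0.244+0.199)) = 0.1942/0.886 = 0.2192 m.
Re = ρVD_h/μ = 0.767·6.18·0.2192/1.2e-05 = 8.659e+04.
ε/D_h = 9.1e-05/0.2192 = 0.000415; Haaland gives 1/√f = -1.8 log₁₀[4.13e-05+7.97e-05] = 7.051, so f = 0.02011.
ΔP = f(L/D_h)(ρV²/2) = 0.02011·150/0.2192·14.65 = 201.6 Pa.

ΔP ≈ 202 Pa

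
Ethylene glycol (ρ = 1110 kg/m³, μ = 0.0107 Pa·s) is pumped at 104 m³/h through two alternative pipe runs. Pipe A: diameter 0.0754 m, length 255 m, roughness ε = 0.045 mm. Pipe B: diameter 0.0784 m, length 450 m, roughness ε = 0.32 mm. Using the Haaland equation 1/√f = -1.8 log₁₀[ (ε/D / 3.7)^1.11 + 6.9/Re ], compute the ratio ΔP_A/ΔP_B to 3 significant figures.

ΔP_A/ΔP_B ≈ 0.507

Pipe A: V = Q/A = 0.02889/0.004465 = 6.47 m/s; Re = 5.061e+04; ε/D = 0.000597; Haaland → f = 0.02251; ΔP_A = f(L/D)(ρV²/2) = 1.768e+06 Pa.
Pipe B: V = Q/A = 0.02889/0.004827 = 5.984 m/s; Re = 4.867e+04; ε/D = 0.00408; Haaland → f = 0.03055; ΔP_B = f(L/D)(ρV²/2) = 3.486e+06 Pa.
ΔP_A/ΔP_B = 1.768e+06/3.486e+06 = 0.507.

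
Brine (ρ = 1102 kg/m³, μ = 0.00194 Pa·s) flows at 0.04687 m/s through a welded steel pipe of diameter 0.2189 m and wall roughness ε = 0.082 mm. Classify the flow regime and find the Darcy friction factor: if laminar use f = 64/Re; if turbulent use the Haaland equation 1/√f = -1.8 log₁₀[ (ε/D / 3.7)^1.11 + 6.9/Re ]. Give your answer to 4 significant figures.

f ≈ 0.03636

Re = ρVD/μ = 1102·0.04687·0.2189/0.00194 = 5828.
Re > 4000 → turbulent. ε/D = 8.2e-05/0.2189 = 0.000375; Haaland: 1/√f = -1.8 log₁₀[3.68e-05 + 0.00118] = 5.244, so f = 0.03636.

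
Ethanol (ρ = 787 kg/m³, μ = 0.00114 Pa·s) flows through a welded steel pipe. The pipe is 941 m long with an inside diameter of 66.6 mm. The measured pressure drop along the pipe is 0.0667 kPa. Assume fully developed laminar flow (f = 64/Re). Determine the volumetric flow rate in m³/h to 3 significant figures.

Q ≈ 0.108 m³/h

For laminar flow, f = 64/Re with Re = ρVD/μ, so Darcy-Weisbach reduces to ΔP = 32μLV/D². Solving for V: V = ΔP·D²/(32μL) = 66.7·(0.0666)²/(32·0.00114·941) = 0.008618 m/s.
Check: Re = ρVD/μ = 787·0.008618·0.0666/0.00114 = 396.3 < 2300, so the laminar assumption holds.
Q = V·A = 0.008618·(π/4·0.0666²) = 3.002e-05 m³/s = 0.108 m³/h.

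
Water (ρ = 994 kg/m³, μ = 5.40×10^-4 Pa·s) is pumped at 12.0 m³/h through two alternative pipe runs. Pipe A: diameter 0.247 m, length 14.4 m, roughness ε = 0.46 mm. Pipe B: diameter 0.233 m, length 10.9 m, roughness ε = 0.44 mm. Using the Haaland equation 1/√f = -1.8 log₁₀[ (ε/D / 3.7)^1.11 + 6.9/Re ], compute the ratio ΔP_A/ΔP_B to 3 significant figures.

ΔP_A/ΔP_B ≈ 0.992

Pipe A: V = Q/A = 0.003333/0.04792 = 0.06957 m/s; Re = 3.163e+04; ε/D = 0.00186; Haaland → f = 0.02734; ΔP_A = f(L/D)(ρV²/2) = 3.833 Pa.
Pipe B: V = Q/A = 0.003333/0.04264 = 0.07818 m/s; Re = 3.353e+04; ε/D = 0.00189; Haaland → f = 0.02719; ΔP_B = f(L/D)(ρV²/2) = 3.864 Pa.
ΔP_A/ΔP_B = 3.833/3.864 = 0.992.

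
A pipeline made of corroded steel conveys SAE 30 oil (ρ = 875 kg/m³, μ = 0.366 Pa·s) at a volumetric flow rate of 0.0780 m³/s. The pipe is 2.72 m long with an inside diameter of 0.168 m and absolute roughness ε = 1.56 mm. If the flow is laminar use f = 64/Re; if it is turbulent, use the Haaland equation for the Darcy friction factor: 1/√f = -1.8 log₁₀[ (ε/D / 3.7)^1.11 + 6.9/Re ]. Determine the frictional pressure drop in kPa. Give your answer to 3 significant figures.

ΔP ≈ 3.97 kPa

Cross-sectional area A = πD²/4 = π(0.168)²/4 = 0.02217 m²; mean velocity V = Q/A = 0.078/0.02217 = 3.519 m/s.
Reynolds number Re = ρVD/μ = 875 · 3.519 · 0.168 / 0.366 = 1413.
Re < 2300 → laminar flow, so f = 64/Re = 64/1413 = 0.04529 (the turbulent correlation is not needed).
Darcy-Weisbach: ΔP = f(L/D)(ρV²/2) = 0.04529·(2.72/0.168)·(875·3.519²/2) = 0.04529·16.19·5417 = 3972 Pa.
ΔP = 3972 Pa = 3.97 kPa.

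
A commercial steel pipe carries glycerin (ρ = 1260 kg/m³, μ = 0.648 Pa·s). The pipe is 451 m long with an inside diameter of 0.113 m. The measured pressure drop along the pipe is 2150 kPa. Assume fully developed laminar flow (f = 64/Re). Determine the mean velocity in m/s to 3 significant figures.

For laminar flow, f = 64/Re with Re = ρVD/μ, so Darcy-Weisbach reduces to ΔP = 32μLV/D². Solving for V: V = ΔP·D²/(32μL) = 2.15e+06·(0.113)²/(32·0.648·451) = 2.936 m/s.
Check: Re = ρVD/μ = 1260·2.936·0.113/0.648 = 645 < 2300, so the laminar assumption holds.

V ≈ 2.94 m/s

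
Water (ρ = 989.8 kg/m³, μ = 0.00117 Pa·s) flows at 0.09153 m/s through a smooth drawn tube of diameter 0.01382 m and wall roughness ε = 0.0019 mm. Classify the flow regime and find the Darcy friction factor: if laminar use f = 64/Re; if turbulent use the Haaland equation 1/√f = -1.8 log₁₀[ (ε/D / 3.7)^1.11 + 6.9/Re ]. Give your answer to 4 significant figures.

f ≈ 0.05981

Re = ρVD/μ = 989.8·0.09153·0.01382/0.00117 = 1070.
Re < 2300 → laminar, so f = 64/Re = 0.05981 (roughness is irrelevant in laminar flow).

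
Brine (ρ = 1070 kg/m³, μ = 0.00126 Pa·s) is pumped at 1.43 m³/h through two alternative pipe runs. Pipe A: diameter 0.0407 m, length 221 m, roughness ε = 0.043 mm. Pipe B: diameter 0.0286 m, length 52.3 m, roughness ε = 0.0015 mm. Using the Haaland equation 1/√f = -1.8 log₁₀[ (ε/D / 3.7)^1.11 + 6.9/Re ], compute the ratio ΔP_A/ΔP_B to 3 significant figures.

ΔP_A/ΔP_B ≈ 0.830

Pipe A: V = Q/A = 0.0003972/0.001301 = 0.3053 m/s; Re = 1.055e+04; ε/D = 0.00106; Haaland → f = 0.03184; ΔP_A = f(L/D)(ρV²/2) = 8623 Pa.
Pipe B: V = Q/A = 0.0003972/0.0006424 = 0.6183 m/s; Re = 1.502e+04; ε/D = 5.24e-05; Haaland → f = 0.02777; ΔP_B = f(L/D)(ρV²/2) = 1.039e+04 Pa.
ΔP_A/ΔP_B = 8623/1.039e+04 = 0.830.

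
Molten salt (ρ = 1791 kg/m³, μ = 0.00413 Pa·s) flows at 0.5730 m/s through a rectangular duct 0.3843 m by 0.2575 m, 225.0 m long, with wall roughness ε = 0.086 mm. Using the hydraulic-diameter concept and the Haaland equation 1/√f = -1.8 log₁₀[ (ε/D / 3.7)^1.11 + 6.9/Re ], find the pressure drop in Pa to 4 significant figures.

ΔP ≈ 4280 Pa

Hydraulic diameter D_h = 4A/P = 4·(0.3843·0.2575)/(2·(0.3843+0.2575)) = 0.3958/1.284 = 0.3084 m.
Re = ρVD_h/μ = 1791·0.573·0.3084/0.00413 = 7.663e+04.
ε/D_h = 8.6e-05/0.3084 = 0.000279; Haaland gives 1/√f = -1.8 log₁₀[2.65e-05+9e-05] = 7.08, so f = 0.01995.
ΔP = f(L/D_h)(ρV²/2) = 0.01995·225/0.3084·294 = 4280 Pa.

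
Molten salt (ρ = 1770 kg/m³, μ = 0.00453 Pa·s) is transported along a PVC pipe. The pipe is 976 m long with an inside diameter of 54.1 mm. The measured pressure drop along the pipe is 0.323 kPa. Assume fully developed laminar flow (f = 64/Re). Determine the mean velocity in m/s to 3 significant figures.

V ≈ 0.00668 m/s

For laminar flow, f = 64/Re with Re = ρVD/μ, so Darcy-Weisbach reduces to ΔP = 32μLV/D². Solving for V: V = ΔP·D²/(32μL) = 323·(0.0541)²/(32·0.00453·976) = 0.006682 m/s.
Check: Re = ρVD/μ = 1770·0.006682·0.0541/0.00453 = 141.2 < 2300, so the laminar assumption holds.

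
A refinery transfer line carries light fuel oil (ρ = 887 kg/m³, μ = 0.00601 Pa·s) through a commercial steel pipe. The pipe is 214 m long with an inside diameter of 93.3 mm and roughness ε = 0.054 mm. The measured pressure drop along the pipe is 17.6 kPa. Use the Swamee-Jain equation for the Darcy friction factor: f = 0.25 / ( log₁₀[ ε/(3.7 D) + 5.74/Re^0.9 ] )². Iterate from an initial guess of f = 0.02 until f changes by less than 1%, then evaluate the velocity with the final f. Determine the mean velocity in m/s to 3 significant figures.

Rearranging Darcy-Weisbach: V = √(2·ΔP·D/(f·L·ρ)). With ε/D = 5.4e-05/0.0933 = 0.000579, iterate starting from f = 0.02:
  f = 0.02 → V = √(2·1.76e+04·0.0933/(0.02·214·887)) = 0.9301 m/s; Re = ρVD/μ = 1.281e+04; f → 0.03009
  f = 0.03009 → V = 0.7583 m/s; Re = 1.044e+04; f → 0.03163
  f = 0.03163 → V = 0.7396 m/s; Re = 1.018e+04; f → 0.03182
Converged (Δf/f < 1%). With the final f = 0.03182: V = √(2·1.76e+04·0.0933/(0.03182·214·887)) = 0.7373 m/s.

V ≈ 0.737 m/s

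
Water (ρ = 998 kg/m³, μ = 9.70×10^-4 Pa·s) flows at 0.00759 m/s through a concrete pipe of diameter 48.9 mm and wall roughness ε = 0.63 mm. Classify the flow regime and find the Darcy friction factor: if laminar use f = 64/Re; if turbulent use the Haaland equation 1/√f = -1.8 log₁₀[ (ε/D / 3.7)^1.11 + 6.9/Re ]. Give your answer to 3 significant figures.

Re = ρVD/μ = 998·0.00759·0.0489/0.00097 = 381.9.
Re < 2300 → laminar, so f = 64/Re = 0.1676 (roughness is irrelevant in laminar flow).

f ≈ 0.168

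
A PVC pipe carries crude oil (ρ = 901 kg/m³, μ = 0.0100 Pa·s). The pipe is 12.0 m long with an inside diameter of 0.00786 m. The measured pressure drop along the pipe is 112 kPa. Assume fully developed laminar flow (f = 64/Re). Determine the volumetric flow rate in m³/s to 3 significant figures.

Q ≈ 8.74×10^-5 m³/s

For laminar flow, f = 64/Re with Re = ρVD/μ, so Darcy-Weisbach reduces to ΔP = 32μLV/D². Solving for V: V = ΔP·D²/(32μL) = 1.12e+05·(0.00786)²/(32·0.01·12) = 1.802 m/s.
Check: Re = ρVD/μ = 901·1.802·0.00786/0.01 = 1276 < 2300, so the laminar assumption holds.
Q = V·A = 1.802·(π/4·0.00786²) = 8.743e-05 m³/s = 8.74×10^-5 m³/s.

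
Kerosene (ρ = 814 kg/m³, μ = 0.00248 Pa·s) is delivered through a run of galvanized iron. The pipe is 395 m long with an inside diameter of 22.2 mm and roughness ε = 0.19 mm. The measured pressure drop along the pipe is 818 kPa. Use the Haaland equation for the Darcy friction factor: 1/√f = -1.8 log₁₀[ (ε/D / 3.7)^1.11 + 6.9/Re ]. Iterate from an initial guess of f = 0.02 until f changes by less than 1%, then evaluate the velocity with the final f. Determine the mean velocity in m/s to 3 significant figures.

Rearranging Darcy-Weisbach: V = √(2·ΔP·D/(f·L·ρ)). With ε/D = 0.00019/0.0222 = 0.00856, iterate starting from f = 0.02:
  f = 0.02 → V = √(2·8.18e+05·0.0222/(0.02·395·814)) = 2.377 m/s; Re = ρVD/μ = 1.732e+04; f → 0.03937
  f = 0.03937 → V = 1.694 m/s; Re = 1.234e+04; f → 0.04057
  f = 0.04057 → V = 1.669 m/s; Re = 1.216e+04; f → 0.04064
Converged (Δf/f < 1%). With the final f = 0.04064: V = √(2·8.18e+05·0.0222/(0.04064·395·814)) = 1.667 m/s.

V ≈ 1.67 m/s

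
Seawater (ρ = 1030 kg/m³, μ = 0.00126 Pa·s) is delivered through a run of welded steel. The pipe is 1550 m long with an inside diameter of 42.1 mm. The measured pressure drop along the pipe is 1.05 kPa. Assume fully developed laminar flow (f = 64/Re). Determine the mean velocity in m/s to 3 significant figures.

For laminar flow, f = 64/Re with Re = ρVD/μ, so Darcy-Weisbach reduces to ΔP = 32μLV/D². Solving for V: V = ΔP·D²/(32μL) = 1050·(0.0421)²/(32·0.00126·1550) = 0.02978 m/s.
Check: Re = ρVD/μ = 1030·0.02978·0.0421/0.00126 = 1025 < 2300, so the laminar assumption holds.

V ≈ 0.0298 m/s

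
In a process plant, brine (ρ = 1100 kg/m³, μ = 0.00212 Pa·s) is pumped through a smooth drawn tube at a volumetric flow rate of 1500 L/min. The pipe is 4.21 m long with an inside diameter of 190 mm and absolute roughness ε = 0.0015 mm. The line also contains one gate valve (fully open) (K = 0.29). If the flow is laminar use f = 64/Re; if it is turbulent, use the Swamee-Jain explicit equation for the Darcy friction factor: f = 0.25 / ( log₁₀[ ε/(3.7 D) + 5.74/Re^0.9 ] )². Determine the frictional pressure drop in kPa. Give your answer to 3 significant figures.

Q = 1500 L/min = 1500/60000 = 0.025 m³/s.
Cross-sectional area A = πD²/4 = π(0.19)²/4 = 0.02835 m²; mean velocity V = Q/A = 0.025/0.02835 = 0.8817 m/s.
Reynolds number Re = ρVD/μ = 1100 · 0.8817 · 0.19 / 0.00212 = 8.693e+04.
Re > 4000 → turbulent. Relative roughness ε/D = 1.5e-06/0.19 = 7.89e-06. Swamee-Jain: f = 0.25/(log₁₀[7.89e-06/3.7 + 5.74/8.693e+04^0.9])² = 0.25/(log₁₀[2.13e-06 + 0.000206])² = 0.25/(-3.682)² = 0.01844.
Total minor-loss coefficient ΣK = 1·0.29 = 0.29.
ΔP = [f·L/D + ΣK]·(ρV²/2) = [0.01844·4.21/0.19 + 0.29]·(1100·0.8817²/2) = [0.4086 + 0.29]·427.6 = 298.7 Pa.
ΔP = 298.7 Pa = 0.299 kPa.

ΔP ≈ 0.299 kPa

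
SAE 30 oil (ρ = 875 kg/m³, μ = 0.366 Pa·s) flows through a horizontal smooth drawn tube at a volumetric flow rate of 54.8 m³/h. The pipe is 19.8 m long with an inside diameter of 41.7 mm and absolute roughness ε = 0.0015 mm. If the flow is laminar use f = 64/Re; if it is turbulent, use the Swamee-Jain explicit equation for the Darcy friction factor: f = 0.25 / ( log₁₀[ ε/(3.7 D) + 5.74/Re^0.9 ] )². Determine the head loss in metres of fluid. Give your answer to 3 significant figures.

h_f ≈ 173 m

Q = 54.8 m³/h = 54.8/3600 = 0.01522 m³/s.
Cross-sectional area A = πD²/4 = π(0.0417)²/4 = 0.001366 m²; mean velocity V = Q/A = 0.01522/0.001366 = 11.15 m/s.
Reynolds number Re = ρVD/μ = 875 · 11.15 · 0.0417 / 0.366 = 1111.
Re < 2300 → laminar flow, so f = 64/Re = 64/1111 = 0.0576 (the turbulent correlation is not needed).
Darcy-Weisbach: ΔP = f(L/D)(ρV²/2) = 0.0576·(19.8/0.0417)·(875·11.15²/2) = 0.0576·474.8·5.435e+04 = 1.486e+06 Pa.
Head loss h_f = ΔP/(ρg) = 1.486e+06/(875·9.81) = 173 m.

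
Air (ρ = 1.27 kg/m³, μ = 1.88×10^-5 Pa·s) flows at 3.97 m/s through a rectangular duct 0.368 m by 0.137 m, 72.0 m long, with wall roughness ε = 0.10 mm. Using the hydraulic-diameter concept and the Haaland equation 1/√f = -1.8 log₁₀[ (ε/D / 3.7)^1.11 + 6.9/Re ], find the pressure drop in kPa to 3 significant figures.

ΔP ≈ 0.0794 kPa

Hydraulic diameter D_h = 4A/P = 4·(0.368·0.137)/(2·(0.368+0.137)) = 0.2017/1.01 = 0.1997 m.
Re = ρVD_h/μ = 1.27·3.97·0.1997/1.88e-05 = 5.355e+04.
ε/D_h = 0.0001/0.1997 = 0.000501; Haaland gives 1/√f = -1.8 log₁₀[5.08e-05+0.000129] = 6.742, so f = 0.022.
ΔP = f(L/D_h)(ρV²/2) = 0.022·72/0.1997·10.01 = 79.4 Pa.
ΔP = 0.0794 kPa.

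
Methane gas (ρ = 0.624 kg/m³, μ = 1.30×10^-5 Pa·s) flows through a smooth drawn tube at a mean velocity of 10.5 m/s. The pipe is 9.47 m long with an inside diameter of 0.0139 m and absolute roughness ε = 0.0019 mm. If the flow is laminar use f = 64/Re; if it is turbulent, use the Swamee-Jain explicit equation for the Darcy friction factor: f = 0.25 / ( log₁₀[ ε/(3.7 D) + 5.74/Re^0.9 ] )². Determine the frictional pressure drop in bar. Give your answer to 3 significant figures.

Reynolds number Re = ρVD/μ = 0.624 · 10.5 · 0.0139 / 1.3e-05 = 7006.
Re > 4000 → turbulent. Relative roughness ε/D = 1.9e-06/0.0139 = 0.000137. Swamee-Jain: f = 0.25/(log₁₀[0.000137/3.7 + 5.74/7006^0.9])² = 0.25/(log₁₀[3.69e-05 + 0.00199])² = 0.25/(-2.694)² = 0.03445.
Darcy-Weisbach: ΔP = f(L/D)(ρV²/2) = 0.03445·(9.47/0.0139)·(0.624·10.5²/2) = 0.03445·681.3·34.4 = 807.3 Pa.
ΔP = 807.3 Pa = 0.00807 bar.

ΔP ≈ 0.00807 bar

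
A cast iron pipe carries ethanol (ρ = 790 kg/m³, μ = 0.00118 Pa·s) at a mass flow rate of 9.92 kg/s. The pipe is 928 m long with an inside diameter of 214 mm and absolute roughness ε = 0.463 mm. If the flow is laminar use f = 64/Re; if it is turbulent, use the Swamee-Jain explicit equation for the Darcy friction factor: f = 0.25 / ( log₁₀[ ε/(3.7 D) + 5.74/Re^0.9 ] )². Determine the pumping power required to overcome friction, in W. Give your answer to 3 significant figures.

A = πD²/4 = π(0.214)²/4 = 0.03597 m²; mean velocity V = ṁ/(ρA) = 9.92/(790 · 0.03597) = 0.3491 m/s.
Reynolds number Re = ρVD/μ = 790 · 0.3491 · 0.214 / 0.00118 = 5.002e+04.
Re > 4000 → turbulent. Relative roughness ε/D = 0.000463/0.214 = 0.00216. Swamee-Jain: f = 0.25/(log₁₀[0.00216/3.7 + 5.74/5.002e+04^0.9])² = 0.25/(log₁₀[0.000585 + 0.000339])² = 0.25/(-3.035)² = 0.02715.
Darcy-Weisbach: ΔP = f(L/D)(ρV²/2) = 0.02715·(928/0.214)·(790·0.3491²/2) = 0.02715·4336·48.14 = 5668 Pa.
Q = ṁ/ρ = 9.92/790 = 0.01256 m³/s.
Pumping power P = QΔP = 0.01256·5668 = 71.17 W = 71.2 W.

P ≈ 71.2 W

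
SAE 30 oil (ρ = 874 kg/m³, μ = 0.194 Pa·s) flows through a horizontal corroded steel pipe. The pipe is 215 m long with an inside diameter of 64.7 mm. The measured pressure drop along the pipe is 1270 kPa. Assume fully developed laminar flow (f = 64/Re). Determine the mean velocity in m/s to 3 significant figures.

For laminar flow, f = 64/Re with Re = ρVD/μ, so Darcy-Weisbach reduces to ΔP = 32μLV/D². Solving for V: V = ΔP·D²/(32μL) = 1.27e+06·(0.0647)²/(32·0.194·215) = 3.983 m/s.
Check: Re = ρVD/μ = 874·3.983·0.0647/0.194 = 1161 < 2300, so the laminar assumption holds.

V ≈ 3.98 m/s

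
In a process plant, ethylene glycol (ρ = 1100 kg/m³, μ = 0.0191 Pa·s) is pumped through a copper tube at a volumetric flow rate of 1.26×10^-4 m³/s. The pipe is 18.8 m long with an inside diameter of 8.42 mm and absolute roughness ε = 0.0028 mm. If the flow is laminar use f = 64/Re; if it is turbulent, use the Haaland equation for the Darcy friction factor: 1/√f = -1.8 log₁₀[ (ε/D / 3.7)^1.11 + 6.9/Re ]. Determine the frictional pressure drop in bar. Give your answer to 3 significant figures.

Cross-sectional area A = πD²/4 = π(0.00842)²/4 = 5.568e-05 m²; mean velocity V = Q/A = 0.000126/5.568e-05 = 2.263 m/s.
Reynolds number Re = ρVD/μ = 1100 · 2.263 · 0.00842 / 0.0191 = 1097.
Re < 2300 → laminar flow, so f = 64/Re = 64/1097 = 0.05832 (the turbulent correlation is not needed).
Darcy-Weisbach: ΔP = f(L/D)(ρV²/2) = 0.05832·(18.8/0.00842)·(1100·2.263²/2) = 0.05832·2233·2816 = 3.668e+05 Pa.
ΔP = 3.668e+05 Pa = 3.67 bar.

ΔP ≈ 3.67 bar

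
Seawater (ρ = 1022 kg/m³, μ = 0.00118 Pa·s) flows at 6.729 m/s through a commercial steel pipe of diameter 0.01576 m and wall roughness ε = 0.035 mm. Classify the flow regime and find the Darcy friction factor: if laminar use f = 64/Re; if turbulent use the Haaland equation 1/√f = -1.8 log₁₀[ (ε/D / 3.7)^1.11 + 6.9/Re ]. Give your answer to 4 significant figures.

f ≈ 0.02566

Re = ρVD/μ = 1022·6.729·0.01576/0.00118 = 9.185e+04.
Re > 4000 → turbulent. ε/D = 3.5e-05/0.01576 = 0.00222; Haaland: 1/√f = -1.8 log₁₀[0.000265 + 7.51e-05] = 6.242, so f = 0.02566.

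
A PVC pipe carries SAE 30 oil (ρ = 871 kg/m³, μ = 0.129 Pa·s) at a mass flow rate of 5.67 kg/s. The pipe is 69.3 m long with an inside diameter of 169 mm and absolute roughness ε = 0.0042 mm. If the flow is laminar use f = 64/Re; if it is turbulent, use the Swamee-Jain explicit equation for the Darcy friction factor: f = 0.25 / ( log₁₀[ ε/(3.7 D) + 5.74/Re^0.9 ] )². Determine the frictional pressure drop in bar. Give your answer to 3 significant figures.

ΔP ≈ 0.0291 bar

A = πD²/4 = π(0.169)²/4 = 0.02243 m²; mean velocity V = ṁ/(ρA) = 5.67/(871 · 0.02243) = 0.2902 m/s.
Reynolds number Re = ρVD/μ = 871 · 0.2902 · 0.169 / 0.129 = 331.1.
Re < 2300 → laminar flow, so f = 64/Re = 64/331.1 = 0.1933 (the turbulent correlation is not needed).
Darcy-Weisbach: ΔP = f(L/D)(ρV²/2) = 0.1933·(69.3/0.169)·(871·0.2902²/2) = 0.1933·410.1·36.68 = 2907 Pa.
ΔP = 2907 Pa = 0.0291 bar.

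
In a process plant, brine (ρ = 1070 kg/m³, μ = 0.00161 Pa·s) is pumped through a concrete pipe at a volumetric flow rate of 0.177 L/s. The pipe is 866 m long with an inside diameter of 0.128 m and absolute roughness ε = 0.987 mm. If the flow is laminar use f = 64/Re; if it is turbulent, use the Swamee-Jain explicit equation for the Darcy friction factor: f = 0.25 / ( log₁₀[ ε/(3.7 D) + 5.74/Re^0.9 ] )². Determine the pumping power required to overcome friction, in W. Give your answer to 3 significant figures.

P ≈ 0.00663 W

Q = 0.177 L/s = 0.177/1000 = 0.000177 m³/s.
Cross-sectional area A = πD²/4 = π(0.128)²/4 = 0.01287 m²; mean velocity V = Q/A = 0.000177/0.01287 = 0.01376 m/s.
Reynolds number Re = ρVD/μ = 1070 · 0.01376 · 0.128 / 0.00161 = 1170.
Re < 2300 → laminar flow, so f = 64/Re = 64/1170 = 0.0547 (the turbulent correlation is not needed).
Darcy-Weisbach: ΔP = f(L/D)(ρV²/2) = 0.0547·(866/0.128)·(1070·0.01376²/2) = 0.0547·6766·0.1012 = 37.46 Pa.
Pumping power P = QΔP = 0.000177·37.46 = 0.006630 W = 0.00663 W.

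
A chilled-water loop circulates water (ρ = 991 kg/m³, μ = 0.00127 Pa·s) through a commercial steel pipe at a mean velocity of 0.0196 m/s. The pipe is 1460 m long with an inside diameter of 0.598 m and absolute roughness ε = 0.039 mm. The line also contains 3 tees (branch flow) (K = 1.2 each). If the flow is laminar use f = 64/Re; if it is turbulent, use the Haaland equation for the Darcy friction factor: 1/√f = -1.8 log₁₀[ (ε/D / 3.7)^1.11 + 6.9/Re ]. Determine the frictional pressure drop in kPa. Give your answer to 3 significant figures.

ΔP ≈ 0.0154 kPa

Reynolds number Re = ρVD/μ = 991 · 0.0196 · 0.598 / 0.00127 = 9146.
Re > 4000 → turbulent. Relative roughness ε/D = 3.9e-05/0.598 = 6.52e-05. Haaland: 1/√f = -1.8 log₁₀[(6.52e-05/3.7)^1.11 + 6.9/9146] = -1.8 log₁₀[5.29e-06 + 0.000754] = 5.615, so f = 0.03172.
Total minor-loss coefficient ΣK = 3·1.2 = 3.6.
ΔP = [f·L/D + ΣK]·(ρV²/2) = [0.03172·1460/0.598 + 3.6]·(991·0.0196²/2) = [77.44 + 3.6]·0.1904 = 15.43 Pa.
ΔP = 15.43 Pa = 0.0154 kPa.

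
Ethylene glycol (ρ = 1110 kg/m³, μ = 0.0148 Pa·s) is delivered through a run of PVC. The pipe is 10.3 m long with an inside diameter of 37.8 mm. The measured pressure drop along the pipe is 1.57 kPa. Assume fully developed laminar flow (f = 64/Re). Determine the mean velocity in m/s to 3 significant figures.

V ≈ 0.460 m/s

For laminar flow, f = 64/Re with Re = ρVD/μ, so Darcy-Weisbach reduces to ΔP = 32μLV/D². Solving for V: V = ΔP·D²/(32μL) = 1570·(0.0378)²/(32·0.0148·10.3) = 0.4599 m/s.
Check: Re = ρVD/μ = 1110·0.4599·0.0378/0.0148 = 1304 < 2300, so the laminar assumption holds.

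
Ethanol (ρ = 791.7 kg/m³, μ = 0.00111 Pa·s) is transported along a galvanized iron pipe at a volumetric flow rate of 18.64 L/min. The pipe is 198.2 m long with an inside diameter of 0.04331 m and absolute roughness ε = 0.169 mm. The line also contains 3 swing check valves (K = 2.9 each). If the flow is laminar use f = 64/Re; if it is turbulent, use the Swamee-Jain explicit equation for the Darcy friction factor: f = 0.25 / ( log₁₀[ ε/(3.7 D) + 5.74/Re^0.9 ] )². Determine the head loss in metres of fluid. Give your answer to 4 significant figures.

Q = 18.64 L/min = 18.64/60000 = 0.0003107 m³/s.
Cross-sectional area A = πD²/4 = π(0.04331)²/4 = 0.001473 m²; mean velocity V = Q/A = 0.0003107/0.001473 = 0.2109 m/s.
Reynolds number Re = ρVD/μ = 791.7 · 0.2109 · 0.04331 / 0.00111 = 6514.
Re > 4000 → turbulent. Relative roughness ε/D = 0.000169/0.04331 = 0.0039. Swamee-Jain: f = 0.25/(log₁₀[0.0039/3.7 + 5.74/6514^0.9])² = 0.25/(log₁₀[0.00105 + 0.00212])² = 0.25/(-2.498)² = 0.04006.
Total minor-loss coefficient ΣK = 3·2.9 = 8.7.
ΔP = [f·L/D + ΣK]·(ρV²/2) = [0.04006·198.2/0.04331 + 8.7]·(791.7·0.2109²/2) = [183.3 + 8.7]·17.6 = 3380 Pa.
Head loss h_f = ΔP/(ρg) = 3380/(791.7·9.81) = 0.4352 m.

h_f ≈ 0.4352 m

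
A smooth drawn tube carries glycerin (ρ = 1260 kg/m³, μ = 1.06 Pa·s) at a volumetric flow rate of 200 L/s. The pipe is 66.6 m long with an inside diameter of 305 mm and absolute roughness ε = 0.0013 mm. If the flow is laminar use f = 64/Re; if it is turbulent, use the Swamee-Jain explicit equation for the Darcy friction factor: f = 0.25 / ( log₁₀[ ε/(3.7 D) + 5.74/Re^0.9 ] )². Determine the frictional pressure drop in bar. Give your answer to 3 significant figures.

ΔP ≈ 0.665 bar

Q = 200 L/s = 200/1000 = 0.2 m³/s.
Cross-sectional area A = πD²/4 = π(0.305)²/4 = 0.07306 m²; mean velocity V = Q/A = 0.2/0.07306 = 2.737 m/s.
Reynolds number Re = ρVD/μ = 1260 · 2.737 · 0.305 / 1.06 = 992.4.
Re < 2300 → laminar flow, so f = 64/Re = 64/992.4 = 0.06449 (the turbulent correlation is not needed).
Darcy-Weisbach: ΔP = f(L/D)(ρV²/2) = 0.06449·(66.6/0.305)·(1260·2.737²/2) = 0.06449·218.4·4721 = 6.648e+04 Pa.
ΔP = 6.648e+04 Pa = 0.665 bar.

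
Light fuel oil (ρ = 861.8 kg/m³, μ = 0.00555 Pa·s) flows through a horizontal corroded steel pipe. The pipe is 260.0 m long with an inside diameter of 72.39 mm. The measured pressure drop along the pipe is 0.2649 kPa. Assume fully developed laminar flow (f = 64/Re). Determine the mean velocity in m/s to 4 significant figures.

V ≈ 0.03006 m/s

For laminar flow, f = 64/Re with Re = ρVD/μ, so Darcy-Weisbach reduces to ΔP = 32μLV/D². Solving for V: V = ΔP·D²/(32μL) = 264.9·(0.07239)²/(32·0.00555·260) = 0.03006 m/s.
Check: Re = ρVD/μ = 861.8·0.03006·0.07239/0.00555 = 337.9 < 2300, so the laminar assumption holds.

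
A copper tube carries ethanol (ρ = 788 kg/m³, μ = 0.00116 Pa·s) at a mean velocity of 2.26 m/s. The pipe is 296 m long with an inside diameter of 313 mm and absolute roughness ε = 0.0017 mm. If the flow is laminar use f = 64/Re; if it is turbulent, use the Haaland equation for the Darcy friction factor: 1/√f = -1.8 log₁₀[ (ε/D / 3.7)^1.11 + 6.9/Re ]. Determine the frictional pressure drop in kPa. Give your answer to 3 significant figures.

ΔP ≈ 25.1 kPa

Reynolds number Re = ρVD/μ = 788 · 2.26 · 0.313 / 0.00116 = 4.805e+05.
Re > 4000 → turbulent. Relative roughness ε/D = 1.7e-06/0.313 = 5.43e-06. Haaland: 1/√f = -1.8 log₁₀[(5.43e-06/3.7)^1.11 + 6.9/4.805e+05] = -1.8 log₁₀[3.35e-07 + 1.44e-05] = 8.699, so f = 0.01321.
Darcy-Weisbach: ΔP = f(L/D)(ρV²/2) = 0.01321·(296/0.313)·(788·2.26²/2) = 0.01321·945.7·2012 = 2.515e+04 Pa.
ΔP = 2.515e+04 Pa = 25.1 kPa.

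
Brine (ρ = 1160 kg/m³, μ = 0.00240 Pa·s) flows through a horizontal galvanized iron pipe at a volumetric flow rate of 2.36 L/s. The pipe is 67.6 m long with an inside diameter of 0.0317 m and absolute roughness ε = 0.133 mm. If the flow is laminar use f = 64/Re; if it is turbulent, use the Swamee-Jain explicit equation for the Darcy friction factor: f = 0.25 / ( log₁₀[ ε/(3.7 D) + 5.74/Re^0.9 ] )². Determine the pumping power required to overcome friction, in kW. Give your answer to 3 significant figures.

Q = 2.36 L/s = 2.36/1000 = 0.00236 m³/s.
Cross-sectional area A = πD²/4 = π(0.0317)²/4 = 0.0007892 m²; mean velocity V = Q/A = 0.00236/0.0007892 = 2.99 m/s.
Reynolds number Re = ρVD/μ = 1160 · 2.99 · 0.0317 / 0.0024 = 4.582e+04.
Re > 4000 → turbulent. Relative roughness ε/D = 0.000133/0.0317 = 0.0042. Swamee-Jain: f = 0.25/(log₁₀[0.0042/3.7 + 5.74/4.582e+04^0.9])² = 0.25/(log₁₀[0.00113 + 0.000366])² = 0.25/(-2.824)² = 0.03135.
Darcy-Weisbach: ΔP = f(L/D)(ρV²/2) = 0.03135·(67.6/0.0317)·(1160·2.99²/2) = 0.03135·2132·5186 = 3.467e+05 Pa.
Pumping power P = QΔP = 0.00236·3.467e+05 = 818.3 W = 0.818 kW.

P ≈ 0.818 kW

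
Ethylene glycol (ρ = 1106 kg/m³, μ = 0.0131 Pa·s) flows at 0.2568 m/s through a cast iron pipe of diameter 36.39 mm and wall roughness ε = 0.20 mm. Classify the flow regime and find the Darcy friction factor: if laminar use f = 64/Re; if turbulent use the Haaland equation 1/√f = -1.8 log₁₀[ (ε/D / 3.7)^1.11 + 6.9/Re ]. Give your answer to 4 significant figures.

Re = ρVD/μ = 1106·0.2568·0.03639/0.0131 = 789.
Re < 2300 → laminar, so f = 64/Re = 0.08112 (roughness is irrelevant in laminar flow).

f ≈ 0.08112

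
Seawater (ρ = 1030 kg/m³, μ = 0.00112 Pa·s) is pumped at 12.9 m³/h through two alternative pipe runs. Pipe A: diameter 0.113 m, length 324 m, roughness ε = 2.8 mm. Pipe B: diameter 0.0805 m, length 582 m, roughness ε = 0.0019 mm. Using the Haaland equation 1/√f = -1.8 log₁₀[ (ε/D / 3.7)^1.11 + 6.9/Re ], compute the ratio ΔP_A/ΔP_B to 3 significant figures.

Pipe A: V = Q/A = 0.003583/0.01003 = 0.3573 m/s; Re = 3.713e+04; ε/D = 0.0248; Haaland → f = 0.0539; ΔP_A = f(L/D)(ρV²/2) = 1.016e+04 Pa.
Pipe B: V = Q/A = 0.003583/0.00509 = 0.7041 m/s; Re = 5.212e+04; ε/D = 2.36e-05; Haaland → f = 0.02058; ΔP_B = f(L/D)(ρV²/2) = 3.798e+04 Pa.
ΔP_A/ΔP_B = 1.016e+04/3.798e+04 = 0.268.

ΔP_A/ΔP_B ≈ 0.268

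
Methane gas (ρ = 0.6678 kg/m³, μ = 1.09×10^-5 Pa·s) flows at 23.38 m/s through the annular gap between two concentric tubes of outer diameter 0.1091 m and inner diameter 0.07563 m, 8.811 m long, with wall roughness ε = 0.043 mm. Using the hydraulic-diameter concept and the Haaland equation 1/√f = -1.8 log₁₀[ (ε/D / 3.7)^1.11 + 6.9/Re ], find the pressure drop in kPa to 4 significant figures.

ΔP ≈ 1.183 kPa

Hydraulic diameter D_h = 4A/P = D_o - D_i = 0.1091 - 0.07563 = 0.03347 m.
Re = ρVD_h/μ = 0.6678·23.38·0.03347/1.09e-05 = 4.794e+04.
ε/D_h = 4.3e-05/0.03347 = 0.00128; Haaland gives 1/√f = -1.8 log₁₀[0.000145+0.000144] = 6.372, so f = 0.02463.
ΔP = f(L/D_h)(ρV²/2) = 0.02463·8.811/0.03347·182.5 = 1183 Pa.
ΔP = 1.183 kPa.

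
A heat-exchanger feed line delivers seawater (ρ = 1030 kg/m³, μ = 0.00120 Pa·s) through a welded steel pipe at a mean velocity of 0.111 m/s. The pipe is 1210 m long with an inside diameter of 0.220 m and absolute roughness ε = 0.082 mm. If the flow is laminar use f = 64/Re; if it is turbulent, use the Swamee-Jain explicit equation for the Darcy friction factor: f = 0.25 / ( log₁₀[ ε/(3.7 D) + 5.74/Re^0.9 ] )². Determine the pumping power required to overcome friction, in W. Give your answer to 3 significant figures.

Reynolds number Re = ρVD/μ = 1030 · 0.111 · 0.22 / 0.0012 = 2.096e+04.
Re > 4000 → turbulent. Relative roughness ε/D = 8.2e-05/0.22 = 0.000373. Swamee-Jain: f = 0.25/(log₁₀[0.000373/3.7 + 5.74/2.096e+04^0.9])² = 0.25/(log₁₀[0.000101 + 0.000741])² = 0.25/(-3.075)² = 0.02644.
Darcy-Weisbach: ΔP = f(L/D)(ρV²/2) = 0.02644·(1210/0.22)·(1030·0.111²/2) = 0.02644·5500·6.345 = 922.7 Pa.
Q = V·A = 0.111·0.03801 = 0.004219 m³/s.
Pumping power P = QΔP = 0.004219·922.7 = 3.893 W = 3.89 W.

P ≈ 3.89 W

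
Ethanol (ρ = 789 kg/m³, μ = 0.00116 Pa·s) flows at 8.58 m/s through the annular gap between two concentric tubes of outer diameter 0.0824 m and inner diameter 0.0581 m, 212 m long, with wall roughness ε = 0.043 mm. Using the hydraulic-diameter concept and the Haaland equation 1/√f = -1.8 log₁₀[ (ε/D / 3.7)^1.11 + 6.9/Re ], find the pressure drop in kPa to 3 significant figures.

ΔP ≈ 6060 kPa

Hydraulic diameter D_h = 4A/P = D_o - D_i = 0.0824 - 0.0581 = 0.0243 m.
Re = ρVD_h/μ = 789·8.58·0.0243/0.00116 = 1.418e+05.
ε/D_h = 4.3e-05/0.0243 = 0.00177; Haaland gives 1/√f = -1.8 log₁₀[0.000206+4.87e-05] = 6.468, so f = 0.0239.
ΔP = f(L/D_h)(ρV²/2) = 0.0239·212/0.0243·2.904e+04 = 6.055e+06 Pa.
ΔP = 6060 kPa.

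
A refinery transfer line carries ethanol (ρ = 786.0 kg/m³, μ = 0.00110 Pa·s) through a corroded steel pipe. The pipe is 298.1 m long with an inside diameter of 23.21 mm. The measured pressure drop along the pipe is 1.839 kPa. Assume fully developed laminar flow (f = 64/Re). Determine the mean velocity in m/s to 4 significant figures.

For laminar flow, f = 64/Re with Re = ρVD/μ, so Darcy-Weisbach reduces to ΔP = 32μLV/D². Solving for V: V = ΔP·D²/(32μL) = 1839·(0.02321)²/(32·0.0011·298.1) = 0.09441 m/s.
Check: Re = ρVD/μ = 786·0.09441·0.02321/0.0011 = 1566 < 2300, so the laminar assumption holds.

V ≈ 0.09441 m/s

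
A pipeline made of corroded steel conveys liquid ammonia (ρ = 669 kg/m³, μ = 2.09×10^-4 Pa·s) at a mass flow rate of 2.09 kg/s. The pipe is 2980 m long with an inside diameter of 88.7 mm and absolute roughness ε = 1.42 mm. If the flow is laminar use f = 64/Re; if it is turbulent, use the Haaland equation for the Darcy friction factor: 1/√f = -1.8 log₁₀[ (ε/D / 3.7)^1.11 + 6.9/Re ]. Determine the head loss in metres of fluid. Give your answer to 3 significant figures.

h_f ≈ 19.8 m

A = πD²/4 = π(0.0887)²/4 = 0.006179 m²; mean velocity V = ṁ/(ρA) = 2.09/(669 · 0.006179) = 0.5056 m/s.
Reynolds number Re = ρVD/μ = 669 · 0.5056 · 0.0887 / 0.000209 = 1.435e+05.
Re > 4000 → turbulent. Relative roughness ε/D = 0.00142/0.0887 = 0.016. Haaland: 1/√f = -1.8 log₁₀[(0.016/3.7)^1.11 + 6.9/1.435e+05] = -1.8 log₁₀[0.00238 + 4.81e-05] = 4.707, so f = 0.04513.
Darcy-Weisbach: ΔP = f(L/D)(ρV²/2) = 0.04513·(2980/0.0887)·(669·0.5056²/2) = 0.04513·3.36e+04·85.5 = 1.296e+05 Pa.
Head loss h_f = ΔP/(ρg) = 1.296e+05/(669·9.81) = 19.8 m.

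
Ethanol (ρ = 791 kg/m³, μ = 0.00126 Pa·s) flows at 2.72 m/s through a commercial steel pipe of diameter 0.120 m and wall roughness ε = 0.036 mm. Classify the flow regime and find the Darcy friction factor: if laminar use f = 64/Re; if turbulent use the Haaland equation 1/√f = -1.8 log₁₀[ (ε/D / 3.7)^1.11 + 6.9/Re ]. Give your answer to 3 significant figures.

Re = ρVD/μ = 791·2.72·0.12/0.00126 = 2.049e+05.
Re > 4000 → turbulent. ε/D = 3.6e-05/0.12 = 0.0003; Haaland: 1/√f = -1.8 log₁₀[2.88e-05 + 3.37e-05] = 7.568, so f = 0.01746.

f ≈ 0.0175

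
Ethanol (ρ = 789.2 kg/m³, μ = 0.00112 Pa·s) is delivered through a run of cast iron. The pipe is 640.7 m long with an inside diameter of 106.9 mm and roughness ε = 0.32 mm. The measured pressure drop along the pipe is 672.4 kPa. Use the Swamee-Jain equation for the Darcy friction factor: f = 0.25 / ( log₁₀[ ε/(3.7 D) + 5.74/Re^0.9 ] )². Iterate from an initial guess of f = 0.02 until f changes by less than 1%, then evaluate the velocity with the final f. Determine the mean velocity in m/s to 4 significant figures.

V ≈ 3.253 m/s

Rearranging Darcy-Weisbach: V = √(2·ΔP·D/(f·L·ρ)). With ε/D = 0.00032/0.1069 = 0.00299, iterate starting from f = 0.02:
  f = 0.02 → V = √(2·6.724e+05·0.1069/(0.02·640.7·789.2)) = 3.77 m/s; Re = ρVD/μ = 2.84e+05; f → 0.02678
  f = 0.02678 → V = 3.258 m/s; Re = 2.454e+05; f → 0.02686
Converged (Δf/f < 1%). With the final f = 0.02686: V = √(2·6.724e+05·0.1069/(0.02686·640.7·789.2)) = 3.253 m/s.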